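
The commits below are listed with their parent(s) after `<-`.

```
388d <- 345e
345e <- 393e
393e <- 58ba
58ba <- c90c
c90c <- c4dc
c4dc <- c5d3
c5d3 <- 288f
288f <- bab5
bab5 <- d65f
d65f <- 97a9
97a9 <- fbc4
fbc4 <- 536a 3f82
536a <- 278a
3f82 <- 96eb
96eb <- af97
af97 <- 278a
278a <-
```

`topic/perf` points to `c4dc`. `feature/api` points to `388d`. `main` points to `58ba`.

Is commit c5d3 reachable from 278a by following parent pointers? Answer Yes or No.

No

Ancestors of 278a: {278a}.
c5d3 is not in that set, so it is not an ancestor of 278a.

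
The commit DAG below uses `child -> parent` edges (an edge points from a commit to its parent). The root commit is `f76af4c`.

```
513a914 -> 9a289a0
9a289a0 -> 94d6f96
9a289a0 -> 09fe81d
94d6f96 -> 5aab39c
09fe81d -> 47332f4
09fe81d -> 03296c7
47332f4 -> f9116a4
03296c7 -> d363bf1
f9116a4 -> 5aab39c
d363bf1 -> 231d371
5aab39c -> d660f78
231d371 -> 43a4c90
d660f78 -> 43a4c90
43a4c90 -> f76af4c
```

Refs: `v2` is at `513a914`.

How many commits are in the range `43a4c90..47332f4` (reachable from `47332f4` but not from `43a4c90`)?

Reachable from 47332f4: {43a4c90, 47332f4, 5aab39c, d660f78, f76af4c, f9116a4}.
Reachable from 43a4c90: {43a4c90, f76af4c}.
In 47332f4's history but not 43a4c90's: {47332f4, 5aab39c, d660f78, f9116a4} — 4 commits.

4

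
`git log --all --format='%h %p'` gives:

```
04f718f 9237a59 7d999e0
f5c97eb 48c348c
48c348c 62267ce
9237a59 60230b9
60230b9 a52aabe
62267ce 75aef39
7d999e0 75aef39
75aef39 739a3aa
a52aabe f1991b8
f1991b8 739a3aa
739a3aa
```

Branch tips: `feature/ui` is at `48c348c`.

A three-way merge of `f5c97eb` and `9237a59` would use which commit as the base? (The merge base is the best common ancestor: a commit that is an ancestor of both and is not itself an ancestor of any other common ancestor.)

Ancestors of f5c97eb: {48c348c, 62267ce, 739a3aa, 75aef39, f5c97eb}.
Ancestors of 9237a59: {60230b9, 739a3aa, 9237a59, a52aabe, f1991b8}.
Common ancestors: {739a3aa}.
The only common ancestor is 739a3aa, so it is the merge base.

739a3aa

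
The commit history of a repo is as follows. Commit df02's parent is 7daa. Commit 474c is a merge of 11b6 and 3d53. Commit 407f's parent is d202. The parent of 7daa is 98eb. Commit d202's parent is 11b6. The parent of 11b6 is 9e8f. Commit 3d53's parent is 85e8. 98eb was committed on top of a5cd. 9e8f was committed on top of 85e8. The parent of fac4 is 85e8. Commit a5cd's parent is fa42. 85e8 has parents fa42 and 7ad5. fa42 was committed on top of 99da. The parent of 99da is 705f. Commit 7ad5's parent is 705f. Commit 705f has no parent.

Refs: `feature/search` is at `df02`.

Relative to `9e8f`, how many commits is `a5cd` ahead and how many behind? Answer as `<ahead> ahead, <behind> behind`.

1 ahead, 3 behind

Reachable from a5cd: {705f, 99da, a5cd, fa42}.
Reachable from 9e8f: {705f, 7ad5, 85e8, 99da, 9e8f, fa42}.
Only in a5cd's history (ahead): {a5cd} — 1.
Only in 9e8f's history (behind): {7ad5, 85e8, 9e8f} — 3.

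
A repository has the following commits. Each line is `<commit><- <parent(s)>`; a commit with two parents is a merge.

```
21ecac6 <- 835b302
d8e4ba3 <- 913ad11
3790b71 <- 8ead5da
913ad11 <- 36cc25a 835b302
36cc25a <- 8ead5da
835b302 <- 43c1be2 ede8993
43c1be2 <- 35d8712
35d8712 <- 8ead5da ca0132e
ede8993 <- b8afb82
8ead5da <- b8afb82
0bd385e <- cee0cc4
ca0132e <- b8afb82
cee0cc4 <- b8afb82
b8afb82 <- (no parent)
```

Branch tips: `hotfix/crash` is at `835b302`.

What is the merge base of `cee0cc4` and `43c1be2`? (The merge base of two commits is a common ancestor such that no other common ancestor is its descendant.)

Ancestors of cee0cc4: {b8afb82, cee0cc4}.
Ancestors of 43c1be2: {35d8712, 43c1be2, 8ead5da, b8afb82, ca0132e}.
Common ancestors: {b8afb82}.
The only common ancestor is b8afb82, so it is the merge base.

b8afb82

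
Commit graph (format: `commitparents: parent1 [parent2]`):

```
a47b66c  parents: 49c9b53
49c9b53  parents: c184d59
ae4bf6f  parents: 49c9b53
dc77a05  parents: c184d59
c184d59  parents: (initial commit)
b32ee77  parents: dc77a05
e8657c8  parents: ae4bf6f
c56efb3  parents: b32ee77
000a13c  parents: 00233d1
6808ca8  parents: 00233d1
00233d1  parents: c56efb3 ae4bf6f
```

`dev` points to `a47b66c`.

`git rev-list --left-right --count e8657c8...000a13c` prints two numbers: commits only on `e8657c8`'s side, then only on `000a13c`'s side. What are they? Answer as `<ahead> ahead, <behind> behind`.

Reachable from e8657c8: {49c9b53, ae4bf6f, c184d59, e8657c8}.
Reachable from 000a13c: {000a13c, 00233d1, 49c9b53, ae4bf6f, b32ee77, c184d59, c56efb3, dc77a05}.
Only in e8657c8's history (ahead): {e8657c8} — 1.
Only in 000a13c's history (behind): {000a13c, 00233d1, b32ee77, c56efb3, dc77a05} — 5.

1 ahead, 5 behind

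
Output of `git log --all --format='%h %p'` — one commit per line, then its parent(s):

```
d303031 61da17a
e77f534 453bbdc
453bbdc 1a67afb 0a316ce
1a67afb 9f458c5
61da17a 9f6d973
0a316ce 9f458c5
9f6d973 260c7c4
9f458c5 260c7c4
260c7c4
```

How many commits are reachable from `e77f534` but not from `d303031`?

5

Reachable from e77f534: {0a316ce, 1a67afb, 260c7c4, 453bbdc, 9f458c5, e77f534}.
Reachable from d303031: {260c7c4, 61da17a, 9f6d973, d303031}.
In e77f534's history but not d303031's: {0a316ce, 1a67afb, 453bbdc, 9f458c5, e77f534} — 5 commits.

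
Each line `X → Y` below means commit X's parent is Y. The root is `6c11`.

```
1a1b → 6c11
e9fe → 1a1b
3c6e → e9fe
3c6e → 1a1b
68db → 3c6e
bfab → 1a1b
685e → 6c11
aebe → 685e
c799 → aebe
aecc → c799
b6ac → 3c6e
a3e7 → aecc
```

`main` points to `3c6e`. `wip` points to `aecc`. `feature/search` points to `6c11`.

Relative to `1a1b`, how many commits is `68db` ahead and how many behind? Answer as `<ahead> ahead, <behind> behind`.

3 ahead, 0 behind

Reachable from 68db: {1a1b, 3c6e, 68db, 6c11, e9fe}.
Reachable from 1a1b: {1a1b, 6c11}.
Only in 68db's history (ahead): {3c6e, 68db, e9fe} — 3.
Only in 1a1b's history (behind): {} — 0.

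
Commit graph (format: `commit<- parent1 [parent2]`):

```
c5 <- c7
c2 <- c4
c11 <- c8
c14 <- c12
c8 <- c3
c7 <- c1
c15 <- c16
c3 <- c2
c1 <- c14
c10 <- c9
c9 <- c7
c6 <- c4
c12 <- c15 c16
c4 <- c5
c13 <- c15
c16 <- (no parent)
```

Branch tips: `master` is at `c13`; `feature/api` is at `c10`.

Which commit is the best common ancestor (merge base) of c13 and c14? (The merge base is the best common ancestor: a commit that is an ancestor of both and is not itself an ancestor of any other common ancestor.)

Ancestors of c13: {c13, c15, c16}.
Ancestors of c14: {c12, c14, c15, c16}.
Common ancestors: {c15, c16}.
Among these, c15 is not an ancestor of any other common ancestor — it is the merge base.

c15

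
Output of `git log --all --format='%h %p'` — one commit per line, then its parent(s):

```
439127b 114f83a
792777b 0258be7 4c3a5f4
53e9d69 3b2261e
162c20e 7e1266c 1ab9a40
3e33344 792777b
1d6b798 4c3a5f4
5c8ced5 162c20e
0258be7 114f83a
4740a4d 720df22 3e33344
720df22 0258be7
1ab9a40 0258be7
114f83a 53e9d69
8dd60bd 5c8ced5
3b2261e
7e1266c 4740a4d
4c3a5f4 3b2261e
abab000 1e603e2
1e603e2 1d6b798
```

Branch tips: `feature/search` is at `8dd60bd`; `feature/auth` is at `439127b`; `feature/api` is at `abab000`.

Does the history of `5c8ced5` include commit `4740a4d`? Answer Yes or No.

Ancestors of 5c8ced5 (commits reachable by following parents): {0258be7, 114f83a, 162c20e, 1ab9a40, 3b2261e, 3e33344, 4740a4d, 4c3a5f4, 53e9d69, 5c8ced5, 720df22, 792777b, 7e1266c}.
4740a4d is in that set, so it is an ancestor of 5c8ced5.

Yes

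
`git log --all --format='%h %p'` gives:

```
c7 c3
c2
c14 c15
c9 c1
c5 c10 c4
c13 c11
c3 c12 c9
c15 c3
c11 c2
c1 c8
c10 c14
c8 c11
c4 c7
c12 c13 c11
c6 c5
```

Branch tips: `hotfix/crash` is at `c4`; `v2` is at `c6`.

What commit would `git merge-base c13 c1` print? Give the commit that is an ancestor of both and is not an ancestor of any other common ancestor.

c11

Ancestors of c13: {c11, c13, c2}.
Ancestors of c1: {c1, c11, c2, c8}.
Common ancestors: {c11, c2}.
Among these, c11 is not an ancestor of any other common ancestor — it is the merge base.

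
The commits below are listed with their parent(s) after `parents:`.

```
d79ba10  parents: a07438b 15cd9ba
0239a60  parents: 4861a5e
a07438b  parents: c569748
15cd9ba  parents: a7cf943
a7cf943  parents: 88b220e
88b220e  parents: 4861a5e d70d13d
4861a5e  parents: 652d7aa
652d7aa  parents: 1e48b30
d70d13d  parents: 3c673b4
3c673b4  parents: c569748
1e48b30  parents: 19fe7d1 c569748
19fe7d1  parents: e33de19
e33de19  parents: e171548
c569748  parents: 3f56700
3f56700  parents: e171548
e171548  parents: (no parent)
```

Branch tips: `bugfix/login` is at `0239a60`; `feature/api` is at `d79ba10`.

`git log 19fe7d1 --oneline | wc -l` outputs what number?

Walking parent pointers from 19fe7d1: reachable set = {19fe7d1, e171548, e33de19}.
That is 3 commits.

3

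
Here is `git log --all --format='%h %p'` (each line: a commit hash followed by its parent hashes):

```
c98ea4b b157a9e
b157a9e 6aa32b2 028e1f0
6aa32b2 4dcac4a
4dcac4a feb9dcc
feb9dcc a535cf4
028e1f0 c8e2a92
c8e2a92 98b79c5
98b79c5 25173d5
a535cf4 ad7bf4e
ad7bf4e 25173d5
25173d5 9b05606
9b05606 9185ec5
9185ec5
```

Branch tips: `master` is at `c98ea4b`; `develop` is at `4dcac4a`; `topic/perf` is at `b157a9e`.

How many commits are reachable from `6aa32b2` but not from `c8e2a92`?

5

Reachable from 6aa32b2: {25173d5, 4dcac4a, 6aa32b2, 9185ec5, 9b05606, a535cf4, ad7bf4e, feb9dcc}.
Reachable from c8e2a92: {25173d5, 9185ec5, 98b79c5, 9b05606, c8e2a92}.
In 6aa32b2's history but not c8e2a92's: {4dcac4a, 6aa32b2, a535cf4, ad7bf4e, feb9dcc} — 5 commits.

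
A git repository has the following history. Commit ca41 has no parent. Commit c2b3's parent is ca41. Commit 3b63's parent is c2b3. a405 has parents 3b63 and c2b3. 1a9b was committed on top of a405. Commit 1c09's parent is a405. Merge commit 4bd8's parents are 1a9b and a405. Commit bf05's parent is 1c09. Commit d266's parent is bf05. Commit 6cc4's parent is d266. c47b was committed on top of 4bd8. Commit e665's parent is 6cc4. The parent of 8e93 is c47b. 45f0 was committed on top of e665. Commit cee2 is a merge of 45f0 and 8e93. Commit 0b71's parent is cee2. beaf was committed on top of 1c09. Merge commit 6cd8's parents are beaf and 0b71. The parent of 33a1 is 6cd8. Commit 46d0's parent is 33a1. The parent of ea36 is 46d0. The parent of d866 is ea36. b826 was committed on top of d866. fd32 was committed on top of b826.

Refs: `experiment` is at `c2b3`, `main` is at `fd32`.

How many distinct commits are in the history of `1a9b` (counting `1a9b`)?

5

Walking parent pointers from 1a9b: reachable set = {1a9b, 3b63, a405, c2b3, ca41}.
That is 5 commits.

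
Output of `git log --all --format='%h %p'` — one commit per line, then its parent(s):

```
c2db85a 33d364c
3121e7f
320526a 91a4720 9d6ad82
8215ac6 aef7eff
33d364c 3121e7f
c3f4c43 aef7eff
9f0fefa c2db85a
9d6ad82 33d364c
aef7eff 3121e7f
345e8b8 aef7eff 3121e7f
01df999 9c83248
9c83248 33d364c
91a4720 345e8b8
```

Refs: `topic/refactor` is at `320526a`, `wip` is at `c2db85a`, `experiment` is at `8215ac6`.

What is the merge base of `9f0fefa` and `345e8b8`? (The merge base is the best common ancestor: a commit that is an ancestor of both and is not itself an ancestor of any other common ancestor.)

Ancestors of 9f0fefa: {3121e7f, 33d364c, 9f0fefa, c2db85a}.
Ancestors of 345e8b8: {3121e7f, 345e8b8, aef7eff}.
Common ancestors: {3121e7f}.
The only common ancestor is 3121e7f, so it is the merge base.

3121e7f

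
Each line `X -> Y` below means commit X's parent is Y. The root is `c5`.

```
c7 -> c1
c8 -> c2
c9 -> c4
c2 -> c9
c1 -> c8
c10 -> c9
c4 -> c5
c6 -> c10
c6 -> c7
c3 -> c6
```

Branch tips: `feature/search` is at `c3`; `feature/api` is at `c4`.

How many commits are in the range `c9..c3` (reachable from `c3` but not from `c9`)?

7

Reachable from c3: {c1, c10, c2, c3, c4, c5, c6, c7, c8, c9}.
Reachable from c9: {c4, c5, c9}.
In c3's history but not c9's: {c1, c10, c2, c3, c6, c7, c8} — 7 commits.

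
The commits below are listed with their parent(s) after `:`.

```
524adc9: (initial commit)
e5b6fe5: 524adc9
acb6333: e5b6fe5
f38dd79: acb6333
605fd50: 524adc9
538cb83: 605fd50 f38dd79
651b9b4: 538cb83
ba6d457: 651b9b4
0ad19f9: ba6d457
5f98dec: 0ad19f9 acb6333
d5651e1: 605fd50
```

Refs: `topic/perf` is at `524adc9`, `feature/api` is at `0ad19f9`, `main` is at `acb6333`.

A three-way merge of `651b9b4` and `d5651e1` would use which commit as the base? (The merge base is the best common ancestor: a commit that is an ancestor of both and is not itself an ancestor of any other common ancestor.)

605fd50

Ancestors of 651b9b4: {524adc9, 538cb83, 605fd50, 651b9b4, acb6333, e5b6fe5, f38dd79}.
Ancestors of d5651e1: {524adc9, 605fd50, d5651e1}.
Common ancestors: {524adc9, 605fd50}.
Among these, 605fd50 is not an ancestor of any other common ancestor — it is the merge base.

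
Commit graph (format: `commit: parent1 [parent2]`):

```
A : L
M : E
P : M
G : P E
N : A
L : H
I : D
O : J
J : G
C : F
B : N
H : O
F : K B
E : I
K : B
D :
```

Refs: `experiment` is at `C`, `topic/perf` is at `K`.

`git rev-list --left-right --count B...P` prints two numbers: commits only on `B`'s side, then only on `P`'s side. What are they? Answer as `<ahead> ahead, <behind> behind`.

8 ahead, 0 behind

Reachable from B: {A, B, D, E, G, H, I, J, L, M, N, O, P}.
Reachable from P: {D, E, I, M, P}.
Only in B's history (ahead): {A, B, G, H, J, L, N, O} — 8.
Only in P's history (behind): {} — 0.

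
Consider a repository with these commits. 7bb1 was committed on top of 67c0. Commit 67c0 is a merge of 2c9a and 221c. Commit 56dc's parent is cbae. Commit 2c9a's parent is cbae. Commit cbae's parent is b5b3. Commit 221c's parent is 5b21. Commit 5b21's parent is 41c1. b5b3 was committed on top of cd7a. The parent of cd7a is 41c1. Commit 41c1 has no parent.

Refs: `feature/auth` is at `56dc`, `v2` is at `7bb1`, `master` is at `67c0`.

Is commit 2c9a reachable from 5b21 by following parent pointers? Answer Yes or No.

No

Ancestors of 5b21: {41c1, 5b21}.
2c9a is not in that set, so it is not an ancestor of 5b21.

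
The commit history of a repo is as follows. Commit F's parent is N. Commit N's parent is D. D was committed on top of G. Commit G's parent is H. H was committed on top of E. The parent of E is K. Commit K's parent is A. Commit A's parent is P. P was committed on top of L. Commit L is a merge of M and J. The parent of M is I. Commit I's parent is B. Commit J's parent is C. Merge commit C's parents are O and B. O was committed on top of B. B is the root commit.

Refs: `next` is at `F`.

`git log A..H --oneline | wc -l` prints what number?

3

Reachable from H: {A, B, C, E, H, I, J, K, L, M, O, P}.
Reachable from A: {A, B, C, I, J, L, M, O, P}.
In H's history but not A's: {E, H, K} — 3 commits.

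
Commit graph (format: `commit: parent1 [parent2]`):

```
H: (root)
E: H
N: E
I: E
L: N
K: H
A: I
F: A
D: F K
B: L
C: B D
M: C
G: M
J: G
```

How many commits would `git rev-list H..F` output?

Reachable from F: {A, E, F, H, I}.
Reachable from H: {H}.
In F's history but not H's: {A, E, F, I} — 4 commits.

4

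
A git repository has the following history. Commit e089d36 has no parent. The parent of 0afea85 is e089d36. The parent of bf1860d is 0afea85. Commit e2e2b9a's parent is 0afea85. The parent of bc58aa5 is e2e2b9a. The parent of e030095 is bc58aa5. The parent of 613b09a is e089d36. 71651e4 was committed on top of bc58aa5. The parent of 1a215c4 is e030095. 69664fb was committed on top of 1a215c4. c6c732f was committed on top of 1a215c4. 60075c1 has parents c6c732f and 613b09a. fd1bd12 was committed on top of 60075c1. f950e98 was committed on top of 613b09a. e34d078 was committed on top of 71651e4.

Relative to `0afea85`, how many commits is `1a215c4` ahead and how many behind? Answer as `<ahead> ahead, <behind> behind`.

Reachable from 1a215c4: {0afea85, 1a215c4, bc58aa5, e030095, e089d36, e2e2b9a}.
Reachable from 0afea85: {0afea85, e089d36}.
Only in 1a215c4's history (ahead): {1a215c4, bc58aa5, e030095, e2e2b9a} — 4.
Only in 0afea85's history (behind): {} — 0.

4 ahead, 0 behind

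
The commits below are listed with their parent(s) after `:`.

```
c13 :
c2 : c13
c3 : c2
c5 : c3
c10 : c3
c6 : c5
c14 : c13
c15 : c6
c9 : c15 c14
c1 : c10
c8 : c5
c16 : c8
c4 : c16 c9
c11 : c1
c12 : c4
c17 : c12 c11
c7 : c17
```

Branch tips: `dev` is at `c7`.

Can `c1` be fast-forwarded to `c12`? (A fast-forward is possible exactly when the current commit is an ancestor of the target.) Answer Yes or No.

A fast-forward from c1 to c12 is possible iff c1 is an ancestor of c12.
Ancestors of c12: {c12, c13, c14, c15, c16, c2, c3, c4, c5, c6, c8, c9}.
c1 is not among them, so fast-forward is not possible.

No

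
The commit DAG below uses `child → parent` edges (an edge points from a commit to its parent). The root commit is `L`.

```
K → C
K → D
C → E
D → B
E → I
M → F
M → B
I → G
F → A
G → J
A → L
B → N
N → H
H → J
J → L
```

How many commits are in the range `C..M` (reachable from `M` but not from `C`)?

6

Reachable from M: {A, B, F, H, J, L, M, N}.
Reachable from C: {C, E, G, I, J, L}.
In M's history but not C's: {A, B, F, H, M, N} — 6 commits.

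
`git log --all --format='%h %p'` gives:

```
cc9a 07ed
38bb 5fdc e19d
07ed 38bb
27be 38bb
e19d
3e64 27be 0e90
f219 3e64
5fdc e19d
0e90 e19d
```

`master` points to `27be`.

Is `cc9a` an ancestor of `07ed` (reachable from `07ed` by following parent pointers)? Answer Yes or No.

No

Ancestors of 07ed: {07ed, 38bb, 5fdc, e19d}.
cc9a is not in that set, so it is not an ancestor of 07ed.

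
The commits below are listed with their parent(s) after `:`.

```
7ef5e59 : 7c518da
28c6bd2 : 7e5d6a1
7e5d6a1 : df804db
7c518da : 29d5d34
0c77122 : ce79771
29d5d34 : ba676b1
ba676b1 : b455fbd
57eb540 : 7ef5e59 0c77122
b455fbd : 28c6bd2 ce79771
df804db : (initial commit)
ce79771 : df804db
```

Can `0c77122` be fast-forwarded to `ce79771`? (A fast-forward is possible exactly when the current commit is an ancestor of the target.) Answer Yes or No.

No

A fast-forward from 0c77122 to ce79771 is possible iff 0c77122 is an ancestor of ce79771.
Ancestors of ce79771: {ce79771, df804db}.
0c77122 is not among them, so fast-forward is not possible.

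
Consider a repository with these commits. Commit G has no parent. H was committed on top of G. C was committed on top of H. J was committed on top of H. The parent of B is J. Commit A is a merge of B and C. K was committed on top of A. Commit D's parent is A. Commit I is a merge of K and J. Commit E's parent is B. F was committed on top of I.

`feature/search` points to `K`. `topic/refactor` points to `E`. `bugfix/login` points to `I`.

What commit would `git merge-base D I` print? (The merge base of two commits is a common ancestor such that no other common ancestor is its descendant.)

A

Ancestors of D: {A, B, C, D, G, H, J}.
Ancestors of I: {A, B, C, G, H, I, J, K}.
Common ancestors: {A, B, C, G, H, J}.
Among these, A is not an ancestor of any other common ancestor — it is the merge base.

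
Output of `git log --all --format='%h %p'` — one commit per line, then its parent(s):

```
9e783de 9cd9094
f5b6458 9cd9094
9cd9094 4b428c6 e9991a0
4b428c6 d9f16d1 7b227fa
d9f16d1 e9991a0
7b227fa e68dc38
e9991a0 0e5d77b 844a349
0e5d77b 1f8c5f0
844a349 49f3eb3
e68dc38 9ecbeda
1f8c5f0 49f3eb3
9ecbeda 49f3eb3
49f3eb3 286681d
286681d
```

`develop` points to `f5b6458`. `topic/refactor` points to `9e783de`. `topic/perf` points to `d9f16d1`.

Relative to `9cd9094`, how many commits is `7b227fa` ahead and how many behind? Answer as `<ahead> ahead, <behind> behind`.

Reachable from 7b227fa: {286681d, 49f3eb3, 7b227fa, 9ecbeda, e68dc38}.
Reachable from 9cd9094: {0e5d77b, 1f8c5f0, 286681d, 49f3eb3, 4b428c6, 7b227fa, 844a349, 9cd9094, 9ecbeda, d9f16d1, e68dc38, e9991a0}.
Only in 7b227fa's history (ahead): {} — 0.
Only in 9cd9094's history (behind): {0e5d77b, 1f8c5f0, 4b428c6, 844a349, 9cd9094, d9f16d1, e9991a0} — 7.

0 ahead, 7 behind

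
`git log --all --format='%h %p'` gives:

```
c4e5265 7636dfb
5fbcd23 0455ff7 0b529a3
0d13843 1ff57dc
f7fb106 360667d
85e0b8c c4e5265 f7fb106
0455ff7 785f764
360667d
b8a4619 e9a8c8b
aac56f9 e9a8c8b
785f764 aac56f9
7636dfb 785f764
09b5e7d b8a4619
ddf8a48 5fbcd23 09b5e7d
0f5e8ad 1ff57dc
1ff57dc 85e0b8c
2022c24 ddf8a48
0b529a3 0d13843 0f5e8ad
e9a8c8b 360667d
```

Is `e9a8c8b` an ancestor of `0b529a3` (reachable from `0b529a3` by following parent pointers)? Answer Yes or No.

Yes

Ancestors of 0b529a3 (commits reachable by following parents): {0b529a3, 0d13843, 0f5e8ad, 1ff57dc, 360667d, 7636dfb, 785f764, 85e0b8c, aac56f9, c4e5265, e9a8c8b, f7fb106}.
e9a8c8b is in that set, so it is an ancestor of 0b529a3.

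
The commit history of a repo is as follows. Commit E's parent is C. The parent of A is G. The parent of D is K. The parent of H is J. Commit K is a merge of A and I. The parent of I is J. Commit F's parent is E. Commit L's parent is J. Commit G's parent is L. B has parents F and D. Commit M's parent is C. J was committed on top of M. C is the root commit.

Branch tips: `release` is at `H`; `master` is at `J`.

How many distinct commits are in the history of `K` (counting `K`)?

Walking parent pointers from K: reachable set = {A, C, G, I, J, K, L, M}.
That is 8 commits.

8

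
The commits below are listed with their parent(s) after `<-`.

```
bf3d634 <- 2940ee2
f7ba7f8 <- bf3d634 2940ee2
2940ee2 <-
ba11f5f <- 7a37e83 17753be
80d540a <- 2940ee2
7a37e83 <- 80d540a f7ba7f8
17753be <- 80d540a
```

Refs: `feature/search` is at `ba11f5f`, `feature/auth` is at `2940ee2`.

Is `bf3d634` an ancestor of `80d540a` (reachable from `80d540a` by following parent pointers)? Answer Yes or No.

No

Ancestors of 80d540a: {2940ee2, 80d540a}.
bf3d634 is not in that set, so it is not an ancestor of 80d540a.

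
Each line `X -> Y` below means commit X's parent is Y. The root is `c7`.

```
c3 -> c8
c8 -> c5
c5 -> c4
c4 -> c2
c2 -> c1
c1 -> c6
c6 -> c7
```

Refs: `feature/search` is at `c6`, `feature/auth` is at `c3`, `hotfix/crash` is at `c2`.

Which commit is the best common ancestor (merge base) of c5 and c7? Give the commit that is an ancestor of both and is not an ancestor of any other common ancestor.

c7

Ancestors of c5: {c1, c2, c4, c5, c6, c7}.
Ancestors of c7: {c7}.
Common ancestors: {c7}.
The only common ancestor is c7, so it is the merge base.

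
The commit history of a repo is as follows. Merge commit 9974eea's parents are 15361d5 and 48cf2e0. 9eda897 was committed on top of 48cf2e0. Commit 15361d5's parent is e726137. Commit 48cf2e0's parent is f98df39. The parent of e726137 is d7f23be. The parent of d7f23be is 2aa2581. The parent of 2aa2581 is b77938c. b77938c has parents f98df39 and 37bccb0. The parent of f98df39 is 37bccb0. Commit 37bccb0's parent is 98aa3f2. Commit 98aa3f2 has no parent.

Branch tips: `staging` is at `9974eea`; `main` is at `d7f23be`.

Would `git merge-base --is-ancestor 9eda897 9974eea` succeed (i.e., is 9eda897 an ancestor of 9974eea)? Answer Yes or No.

Ancestors of 9974eea: {15361d5, 2aa2581, 37bccb0, 48cf2e0, 98aa3f2, 9974eea, b77938c, d7f23be, e726137, f98df39}.
9eda897 is not in that set, so it is not an ancestor of 9974eea.

No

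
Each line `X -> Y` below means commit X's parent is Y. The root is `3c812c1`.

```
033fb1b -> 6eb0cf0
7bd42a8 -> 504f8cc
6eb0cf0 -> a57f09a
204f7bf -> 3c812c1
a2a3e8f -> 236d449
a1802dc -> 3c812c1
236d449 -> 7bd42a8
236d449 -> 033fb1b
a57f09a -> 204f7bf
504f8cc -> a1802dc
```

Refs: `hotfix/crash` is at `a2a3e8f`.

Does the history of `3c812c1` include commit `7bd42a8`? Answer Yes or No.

Ancestors of 3c812c1: {3c812c1}.
7bd42a8 is not in that set, so it is not an ancestor of 3c812c1.

No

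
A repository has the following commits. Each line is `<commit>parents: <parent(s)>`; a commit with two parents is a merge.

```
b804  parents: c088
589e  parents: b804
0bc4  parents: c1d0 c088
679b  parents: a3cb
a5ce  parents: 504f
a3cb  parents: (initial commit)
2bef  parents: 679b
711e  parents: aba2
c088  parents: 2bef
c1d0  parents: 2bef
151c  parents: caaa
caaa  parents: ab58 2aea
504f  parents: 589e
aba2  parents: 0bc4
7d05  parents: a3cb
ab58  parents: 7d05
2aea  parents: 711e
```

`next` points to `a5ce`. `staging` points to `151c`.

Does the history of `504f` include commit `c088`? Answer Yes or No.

Ancestors of 504f (commits reachable by following parents): {2bef, 504f, 589e, 679b, a3cb, b804, c088}.
c088 is in that set, so it is an ancestor of 504f.

Yes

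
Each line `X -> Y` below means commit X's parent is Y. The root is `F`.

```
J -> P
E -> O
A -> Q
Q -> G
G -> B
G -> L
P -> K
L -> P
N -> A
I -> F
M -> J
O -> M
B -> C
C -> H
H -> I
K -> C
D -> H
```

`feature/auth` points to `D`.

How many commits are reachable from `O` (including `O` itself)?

Walking parent pointers from O: reachable set = {C, F, H, I, J, K, M, O, P}.
That is 9 commits.

9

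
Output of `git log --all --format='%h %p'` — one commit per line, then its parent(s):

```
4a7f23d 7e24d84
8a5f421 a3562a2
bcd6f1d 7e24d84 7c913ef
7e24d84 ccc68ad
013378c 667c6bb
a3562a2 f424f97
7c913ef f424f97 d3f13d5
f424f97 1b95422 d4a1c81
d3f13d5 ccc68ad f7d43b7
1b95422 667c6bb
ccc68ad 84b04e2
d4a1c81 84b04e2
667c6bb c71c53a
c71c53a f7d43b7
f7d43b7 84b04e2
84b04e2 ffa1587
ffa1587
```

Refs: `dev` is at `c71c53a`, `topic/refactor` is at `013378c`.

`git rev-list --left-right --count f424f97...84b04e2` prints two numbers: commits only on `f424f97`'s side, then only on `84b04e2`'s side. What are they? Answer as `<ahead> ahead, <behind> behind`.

Reachable from f424f97: {1b95422, 667c6bb, 84b04e2, c71c53a, d4a1c81, f424f97, f7d43b7, ffa1587}.
Reachable from 84b04e2: {84b04e2, ffa1587}.
Only in f424f97's history (ahead): {1b95422, 667c6bb, c71c53a, d4a1c81, f424f97, f7d43b7} — 6.
Only in 84b04e2's history (behind): {} — 0.

6 ahead, 0 behind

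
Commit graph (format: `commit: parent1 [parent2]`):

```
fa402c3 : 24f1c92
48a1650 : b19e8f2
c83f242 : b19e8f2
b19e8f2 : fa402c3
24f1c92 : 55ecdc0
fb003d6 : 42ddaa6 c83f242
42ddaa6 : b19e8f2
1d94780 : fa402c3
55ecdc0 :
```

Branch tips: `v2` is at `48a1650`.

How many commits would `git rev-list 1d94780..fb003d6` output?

4

Reachable from fb003d6: {24f1c92, 42ddaa6, 55ecdc0, b19e8f2, c83f242, fa402c3, fb003d6}.
Reachable from 1d94780: {1d94780, 24f1c92, 55ecdc0, fa402c3}.
In fb003d6's history but not 1d94780's: {42ddaa6, b19e8f2, c83f242, fb003d6} — 4 commits.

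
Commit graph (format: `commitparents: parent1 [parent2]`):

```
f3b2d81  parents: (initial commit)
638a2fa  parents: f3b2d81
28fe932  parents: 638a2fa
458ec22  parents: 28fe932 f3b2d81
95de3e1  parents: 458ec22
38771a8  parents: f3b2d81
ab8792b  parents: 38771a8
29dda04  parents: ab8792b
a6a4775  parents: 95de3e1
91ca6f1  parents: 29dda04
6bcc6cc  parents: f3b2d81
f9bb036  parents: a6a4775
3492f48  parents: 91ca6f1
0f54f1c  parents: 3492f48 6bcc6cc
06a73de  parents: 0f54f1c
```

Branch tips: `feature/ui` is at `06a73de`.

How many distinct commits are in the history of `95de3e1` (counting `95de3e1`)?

Walking parent pointers from 95de3e1: reachable set = {28fe932, 458ec22, 638a2fa, 95de3e1, f3b2d81}.
That is 5 commits.

5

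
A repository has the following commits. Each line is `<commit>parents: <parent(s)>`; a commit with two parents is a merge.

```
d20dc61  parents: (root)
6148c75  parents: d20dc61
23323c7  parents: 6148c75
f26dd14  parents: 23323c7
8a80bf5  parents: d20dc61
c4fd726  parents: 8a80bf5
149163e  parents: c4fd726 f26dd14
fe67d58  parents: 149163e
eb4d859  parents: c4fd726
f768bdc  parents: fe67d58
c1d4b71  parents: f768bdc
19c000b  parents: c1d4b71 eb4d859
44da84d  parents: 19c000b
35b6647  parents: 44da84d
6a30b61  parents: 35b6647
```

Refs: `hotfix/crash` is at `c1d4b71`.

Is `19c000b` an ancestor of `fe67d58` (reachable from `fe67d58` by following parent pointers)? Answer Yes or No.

No

Ancestors of fe67d58: {149163e, 23323c7, 6148c75, 8a80bf5, c4fd726, d20dc61, f26dd14, fe67d58}.
19c000b is not in that set, so it is not an ancestor of fe67d58.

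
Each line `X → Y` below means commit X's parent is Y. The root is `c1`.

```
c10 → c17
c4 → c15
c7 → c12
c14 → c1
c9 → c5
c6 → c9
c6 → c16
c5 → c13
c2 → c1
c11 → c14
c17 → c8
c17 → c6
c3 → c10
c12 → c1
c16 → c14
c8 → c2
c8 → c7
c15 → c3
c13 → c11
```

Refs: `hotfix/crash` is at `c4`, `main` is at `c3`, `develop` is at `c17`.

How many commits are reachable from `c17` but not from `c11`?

Reachable from c17: {c1, c11, c12, c13, c14, c16, c17, c2, c5, c6, c7, c8, c9}.
Reachable from c11: {c1, c11, c14}.
In c17's history but not c11's: {c12, c13, c16, c17, c2, c5, c6, c7, c8, c9} — 10 commits.

10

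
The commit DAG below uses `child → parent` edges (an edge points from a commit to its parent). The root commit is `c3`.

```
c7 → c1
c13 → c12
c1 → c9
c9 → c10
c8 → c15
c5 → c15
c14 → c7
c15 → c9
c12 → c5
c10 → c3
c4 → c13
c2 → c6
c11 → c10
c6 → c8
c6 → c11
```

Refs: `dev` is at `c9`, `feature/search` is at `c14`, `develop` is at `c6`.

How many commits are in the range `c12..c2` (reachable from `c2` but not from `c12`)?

4

Reachable from c2: {c10, c11, c15, c2, c3, c6, c8, c9}.
Reachable from c12: {c10, c12, c15, c3, c5, c9}.
In c2's history but not c12's: {c11, c2, c6, c8} — 4 commits.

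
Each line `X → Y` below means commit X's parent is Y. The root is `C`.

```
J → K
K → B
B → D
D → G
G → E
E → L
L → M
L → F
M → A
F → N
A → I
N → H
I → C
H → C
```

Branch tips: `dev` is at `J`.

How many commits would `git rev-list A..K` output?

Reachable from K: {A, B, C, D, E, F, G, H, I, K, L, M, N}.
Reachable from A: {A, C, I}.
In K's history but not A's: {B, D, E, F, G, H, K, L, M, N} — 10 commits.

10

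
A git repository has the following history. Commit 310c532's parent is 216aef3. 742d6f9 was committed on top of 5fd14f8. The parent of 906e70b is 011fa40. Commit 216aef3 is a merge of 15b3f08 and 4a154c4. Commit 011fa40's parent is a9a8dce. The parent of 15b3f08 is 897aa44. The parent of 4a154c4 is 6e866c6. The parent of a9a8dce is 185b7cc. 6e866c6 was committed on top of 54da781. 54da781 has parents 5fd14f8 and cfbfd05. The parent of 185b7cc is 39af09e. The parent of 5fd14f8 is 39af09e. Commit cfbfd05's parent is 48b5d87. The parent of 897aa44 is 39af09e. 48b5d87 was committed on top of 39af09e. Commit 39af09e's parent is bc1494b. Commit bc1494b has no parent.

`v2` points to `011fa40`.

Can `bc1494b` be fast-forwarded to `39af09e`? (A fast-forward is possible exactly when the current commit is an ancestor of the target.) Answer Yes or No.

Yes

A fast-forward from bc1494b to 39af09e is possible iff bc1494b is an ancestor of 39af09e.
Ancestors of 39af09e: {39af09e, bc1494b}.
bc1494b is among them, so fast-forward is possible.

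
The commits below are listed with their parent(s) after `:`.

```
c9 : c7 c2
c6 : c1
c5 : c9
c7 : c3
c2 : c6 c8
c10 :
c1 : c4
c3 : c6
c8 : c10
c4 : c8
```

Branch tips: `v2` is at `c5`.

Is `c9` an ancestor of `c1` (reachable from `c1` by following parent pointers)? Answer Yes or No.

Ancestors of c1: {c1, c10, c4, c8}.
c9 is not in that set, so it is not an ancestor of c1.

No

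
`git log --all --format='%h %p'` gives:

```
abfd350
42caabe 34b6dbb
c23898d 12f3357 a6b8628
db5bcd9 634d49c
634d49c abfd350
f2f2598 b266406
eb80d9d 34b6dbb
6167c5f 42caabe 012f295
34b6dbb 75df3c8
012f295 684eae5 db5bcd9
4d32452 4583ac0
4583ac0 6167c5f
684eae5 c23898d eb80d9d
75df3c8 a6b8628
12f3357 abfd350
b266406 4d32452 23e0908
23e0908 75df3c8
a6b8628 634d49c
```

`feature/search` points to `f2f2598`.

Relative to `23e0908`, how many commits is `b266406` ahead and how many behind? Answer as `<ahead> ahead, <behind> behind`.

12 ahead, 0 behind

Reachable from b266406: {012f295, 12f3357, 23e0908, 34b6dbb, 42caabe, 4583ac0, 4d32452, 6167c5f, 634d49c, 684eae5, 75df3c8, a6b8628, abfd350, b266406, c23898d, db5bcd9, eb80d9d}.
Reachable from 23e0908: {23e0908, 634d49c, 75df3c8, a6b8628, abfd350}.
Only in b266406's history (ahead): {012f295, 12f3357, 34b6dbb, 42caabe, 4583ac0, 4d32452, 6167c5f, 684eae5, b266406, c23898d, db5bcd9, eb80d9d} — 12.
Only in 23e0908's history (behind): {} — 0.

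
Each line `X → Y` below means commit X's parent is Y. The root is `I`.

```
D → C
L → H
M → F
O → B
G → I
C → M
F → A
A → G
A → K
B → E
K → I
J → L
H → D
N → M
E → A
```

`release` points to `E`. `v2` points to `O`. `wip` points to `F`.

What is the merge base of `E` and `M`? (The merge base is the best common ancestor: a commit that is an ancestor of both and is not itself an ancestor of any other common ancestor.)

Ancestors of E: {A, E, G, I, K}.
Ancestors of M: {A, F, G, I, K, M}.
Common ancestors: {A, G, I, K}.
Among these, A is not an ancestor of any other common ancestor — it is the merge base.

A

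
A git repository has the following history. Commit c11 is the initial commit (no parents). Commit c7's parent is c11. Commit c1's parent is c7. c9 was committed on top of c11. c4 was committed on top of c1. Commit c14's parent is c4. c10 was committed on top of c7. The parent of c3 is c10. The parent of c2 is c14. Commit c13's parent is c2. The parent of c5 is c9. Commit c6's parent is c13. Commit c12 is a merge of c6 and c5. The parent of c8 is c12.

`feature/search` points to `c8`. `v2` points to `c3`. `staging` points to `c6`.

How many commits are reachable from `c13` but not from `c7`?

5

Reachable from c13: {c1, c11, c13, c14, c2, c4, c7}.
Reachable from c7: {c11, c7}.
In c13's history but not c7's: {c1, c13, c14, c2, c4} — 5 commits.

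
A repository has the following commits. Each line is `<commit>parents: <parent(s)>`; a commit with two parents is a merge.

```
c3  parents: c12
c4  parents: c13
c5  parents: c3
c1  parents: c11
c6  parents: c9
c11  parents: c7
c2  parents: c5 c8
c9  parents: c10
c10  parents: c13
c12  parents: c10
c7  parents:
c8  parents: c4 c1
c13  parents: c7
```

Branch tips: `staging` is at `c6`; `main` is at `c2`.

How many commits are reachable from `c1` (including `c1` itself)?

Walking parent pointers from c1: reachable set = {c1, c11, c7}.
That is 3 commits.

3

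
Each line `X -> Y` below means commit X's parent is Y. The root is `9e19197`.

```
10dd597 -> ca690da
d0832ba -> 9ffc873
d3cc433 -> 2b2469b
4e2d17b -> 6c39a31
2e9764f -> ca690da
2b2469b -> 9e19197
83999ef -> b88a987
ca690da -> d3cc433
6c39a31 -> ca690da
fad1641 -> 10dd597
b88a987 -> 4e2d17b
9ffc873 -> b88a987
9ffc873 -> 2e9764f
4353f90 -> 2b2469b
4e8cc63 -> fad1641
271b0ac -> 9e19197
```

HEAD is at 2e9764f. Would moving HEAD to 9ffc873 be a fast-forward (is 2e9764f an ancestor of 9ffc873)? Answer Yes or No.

A fast-forward from 2e9764f to 9ffc873 is possible iff 2e9764f is an ancestor of 9ffc873.
Ancestors of 9ffc873: {2b2469b, 2e9764f, 4e2d17b, 6c39a31, 9e19197, 9ffc873, b88a987, ca690da, d3cc433}.
2e9764f is among them, so fast-forward is possible.

Yes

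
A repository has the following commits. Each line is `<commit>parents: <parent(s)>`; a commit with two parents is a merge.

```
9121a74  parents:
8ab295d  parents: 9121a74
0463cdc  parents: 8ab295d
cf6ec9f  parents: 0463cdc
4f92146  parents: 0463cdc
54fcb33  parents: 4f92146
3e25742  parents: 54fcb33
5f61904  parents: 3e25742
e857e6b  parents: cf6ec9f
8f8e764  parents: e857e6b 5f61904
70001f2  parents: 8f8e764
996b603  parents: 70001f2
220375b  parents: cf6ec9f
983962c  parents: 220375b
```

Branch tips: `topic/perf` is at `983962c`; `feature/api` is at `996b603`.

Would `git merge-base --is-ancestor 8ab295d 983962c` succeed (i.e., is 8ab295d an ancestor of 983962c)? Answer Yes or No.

Yes

Ancestors of 983962c (commits reachable by following parents): {0463cdc, 220375b, 8ab295d, 9121a74, 983962c, cf6ec9f}.
8ab295d is in that set, so it is an ancestor of 983962c.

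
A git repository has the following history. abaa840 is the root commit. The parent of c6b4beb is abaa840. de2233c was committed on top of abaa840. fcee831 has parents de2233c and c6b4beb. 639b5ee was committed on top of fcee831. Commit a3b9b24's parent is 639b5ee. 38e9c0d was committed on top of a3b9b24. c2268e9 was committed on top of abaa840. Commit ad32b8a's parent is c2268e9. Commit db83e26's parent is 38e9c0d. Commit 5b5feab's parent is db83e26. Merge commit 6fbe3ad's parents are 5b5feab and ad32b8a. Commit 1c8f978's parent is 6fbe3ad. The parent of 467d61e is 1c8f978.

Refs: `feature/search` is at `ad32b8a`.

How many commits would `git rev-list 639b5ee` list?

5

Walking parent pointers from 639b5ee: reachable set = {639b5ee, abaa840, c6b4beb, de2233c, fcee831}.
That is 5 commits.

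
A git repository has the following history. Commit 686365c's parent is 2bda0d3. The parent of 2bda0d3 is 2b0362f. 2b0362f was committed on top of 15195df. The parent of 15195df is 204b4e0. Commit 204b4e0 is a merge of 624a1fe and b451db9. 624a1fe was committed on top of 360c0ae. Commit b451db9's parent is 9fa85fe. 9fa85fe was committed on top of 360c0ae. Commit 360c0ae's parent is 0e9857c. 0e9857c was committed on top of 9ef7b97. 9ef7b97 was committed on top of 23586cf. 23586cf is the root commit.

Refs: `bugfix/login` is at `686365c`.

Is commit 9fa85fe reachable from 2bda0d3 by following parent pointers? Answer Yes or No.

Yes

Ancestors of 2bda0d3 (commits reachable by following parents): {0e9857c, 15195df, 204b4e0, 23586cf, 2b0362f, 2bda0d3, 360c0ae, 624a1fe, 9ef7b97, 9fa85fe, b451db9}.
9fa85fe is in that set, so it is an ancestor of 2bda0d3.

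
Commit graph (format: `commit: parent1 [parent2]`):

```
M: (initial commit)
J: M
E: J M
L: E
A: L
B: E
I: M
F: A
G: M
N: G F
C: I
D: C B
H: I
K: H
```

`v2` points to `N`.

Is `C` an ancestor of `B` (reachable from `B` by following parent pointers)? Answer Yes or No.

No

Ancestors of B: {B, E, J, M}.
C is not in that set, so it is not an ancestor of B.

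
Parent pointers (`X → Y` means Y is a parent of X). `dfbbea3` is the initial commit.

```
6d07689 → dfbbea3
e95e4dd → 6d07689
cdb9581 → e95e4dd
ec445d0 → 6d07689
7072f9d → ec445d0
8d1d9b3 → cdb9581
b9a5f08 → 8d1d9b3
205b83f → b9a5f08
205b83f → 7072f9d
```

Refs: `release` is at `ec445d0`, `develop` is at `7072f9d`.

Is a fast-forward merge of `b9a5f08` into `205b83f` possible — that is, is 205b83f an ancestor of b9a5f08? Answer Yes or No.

A fast-forward from 205b83f to b9a5f08 is possible iff 205b83f is an ancestor of b9a5f08.
Ancestors of b9a5f08: {6d07689, 8d1d9b3, b9a5f08, cdb9581, dfbbea3, e95e4dd}.
205b83f is not among them, so fast-forward is not possible.

No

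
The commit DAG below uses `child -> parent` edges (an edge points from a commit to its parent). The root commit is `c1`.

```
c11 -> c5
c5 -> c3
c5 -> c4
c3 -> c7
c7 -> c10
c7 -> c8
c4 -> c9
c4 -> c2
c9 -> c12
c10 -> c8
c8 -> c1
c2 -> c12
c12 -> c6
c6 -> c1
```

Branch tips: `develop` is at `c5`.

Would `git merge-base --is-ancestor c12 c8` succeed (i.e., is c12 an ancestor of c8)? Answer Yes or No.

No

Ancestors of c8: {c1, c8}.
c12 is not in that set, so it is not an ancestor of c8.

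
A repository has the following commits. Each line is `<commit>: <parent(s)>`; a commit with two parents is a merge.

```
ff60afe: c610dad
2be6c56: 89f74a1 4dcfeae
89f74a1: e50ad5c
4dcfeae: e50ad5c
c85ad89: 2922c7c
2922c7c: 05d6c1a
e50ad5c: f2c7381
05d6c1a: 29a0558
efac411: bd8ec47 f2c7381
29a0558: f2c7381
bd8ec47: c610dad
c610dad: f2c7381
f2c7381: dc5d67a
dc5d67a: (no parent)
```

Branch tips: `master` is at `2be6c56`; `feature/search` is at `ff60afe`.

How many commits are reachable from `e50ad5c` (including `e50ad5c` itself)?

3

Walking parent pointers from e50ad5c: reachable set = {dc5d67a, e50ad5c, f2c7381}.
That is 3 commits.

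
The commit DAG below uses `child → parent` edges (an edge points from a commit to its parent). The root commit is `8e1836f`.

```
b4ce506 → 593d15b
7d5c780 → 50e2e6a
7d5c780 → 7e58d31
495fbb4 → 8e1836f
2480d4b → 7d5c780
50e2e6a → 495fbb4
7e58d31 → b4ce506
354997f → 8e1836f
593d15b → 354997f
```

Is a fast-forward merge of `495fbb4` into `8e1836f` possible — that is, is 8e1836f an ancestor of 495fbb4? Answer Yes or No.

A fast-forward from 8e1836f to 495fbb4 is possible iff 8e1836f is an ancestor of 495fbb4.
Ancestors of 495fbb4: {495fbb4, 8e1836f}.
8e1836f is among them, so fast-forward is possible.

Yes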